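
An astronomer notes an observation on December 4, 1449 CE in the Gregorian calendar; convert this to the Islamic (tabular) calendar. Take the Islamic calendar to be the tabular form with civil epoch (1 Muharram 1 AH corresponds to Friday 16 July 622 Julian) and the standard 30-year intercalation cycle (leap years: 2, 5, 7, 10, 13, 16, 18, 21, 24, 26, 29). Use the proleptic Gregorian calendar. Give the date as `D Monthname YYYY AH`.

9 Shawwal 853 AH

Both dates share Julian Day Number 2250634; in the tabular Islamic calendar that is 9 Shawwal 853 AH.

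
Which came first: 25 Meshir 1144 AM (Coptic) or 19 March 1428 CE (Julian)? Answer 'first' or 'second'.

first

Converting both to JDN: 2242685 vs 2242713; the smaller is the first.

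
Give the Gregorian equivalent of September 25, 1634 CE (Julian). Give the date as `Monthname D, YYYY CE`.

October 5, 1634 CE

The Julian–Gregorian offset here is 10 days (Julian trailing).
25 September 1634 Julian + 10 days → 5 October 1634 Gregorian.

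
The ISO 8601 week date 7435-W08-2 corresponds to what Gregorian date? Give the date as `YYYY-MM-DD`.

7435-02-17

ISO week 1 of 7435 is the week containing the first Thursday of 7435.
Week 8, day 2 (Tuesday) lands on 7435-02-17.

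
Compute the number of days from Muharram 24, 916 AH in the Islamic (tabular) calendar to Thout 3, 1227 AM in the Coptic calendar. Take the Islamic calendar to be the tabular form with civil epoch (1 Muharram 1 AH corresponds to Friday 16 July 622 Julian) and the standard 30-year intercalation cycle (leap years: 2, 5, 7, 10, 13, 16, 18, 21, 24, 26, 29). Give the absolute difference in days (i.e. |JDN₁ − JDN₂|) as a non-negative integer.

First date → JDN 2272708; second date → JDN 2272828.
The interval is |2272708 − 2272828| = 120 days.

120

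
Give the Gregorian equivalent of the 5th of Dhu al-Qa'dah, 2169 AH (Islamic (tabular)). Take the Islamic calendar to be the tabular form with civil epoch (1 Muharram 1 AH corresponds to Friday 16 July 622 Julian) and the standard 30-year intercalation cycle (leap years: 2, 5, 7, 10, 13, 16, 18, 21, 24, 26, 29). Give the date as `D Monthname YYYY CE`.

23 October 2726 CE

Both dates share Julian Day Number 2717006; in the Gregorian calendar that is 23 October 2726 CE.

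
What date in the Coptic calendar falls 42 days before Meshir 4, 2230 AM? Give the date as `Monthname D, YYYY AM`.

Counting 42 days back from JDN 2639325 reaches JDN 2639283, which is Koiak 22, 2230 AM.

Koiak 22, 2230 AM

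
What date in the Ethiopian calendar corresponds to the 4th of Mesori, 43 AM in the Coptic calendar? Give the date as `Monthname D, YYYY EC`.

Both dates share Julian Day Number 1840703; in the Ethiopian calendar that is 4 Nehase 319 EC.

Nehase 4, 319 EC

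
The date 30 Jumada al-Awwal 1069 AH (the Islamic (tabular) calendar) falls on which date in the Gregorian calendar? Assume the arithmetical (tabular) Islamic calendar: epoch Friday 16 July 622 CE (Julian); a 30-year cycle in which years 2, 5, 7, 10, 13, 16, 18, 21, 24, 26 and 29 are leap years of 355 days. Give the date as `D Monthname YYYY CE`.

23 February 1659 CE

Julian Day Number of the source date = 2327051.
Converting JDN 2327051 to the Gregorian calendar gives 23 February 1659 CE.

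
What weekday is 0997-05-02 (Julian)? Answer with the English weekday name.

Sunday

This is JDN 2085334 (7 May 997 Gregorian).
JDN 2085334 mod 7 = 6, and JDN 0 was a Monday, so this is a Sunday.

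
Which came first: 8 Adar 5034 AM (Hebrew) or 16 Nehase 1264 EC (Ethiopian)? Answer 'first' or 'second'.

second

Converting both to JDN: 2186433 vs 2185877; the smaller is the second.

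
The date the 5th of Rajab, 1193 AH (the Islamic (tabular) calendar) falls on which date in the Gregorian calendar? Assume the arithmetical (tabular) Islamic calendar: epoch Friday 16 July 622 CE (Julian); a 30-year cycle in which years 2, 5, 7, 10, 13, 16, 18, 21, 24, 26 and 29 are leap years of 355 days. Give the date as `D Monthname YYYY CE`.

19 July 1779 CE

Both dates share Julian Day Number 2371026; in the Gregorian calendar that is 19 July 1779 CE.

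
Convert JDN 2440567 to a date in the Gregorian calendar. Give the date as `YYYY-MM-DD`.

1969-12-11

JDN 2451545 is 1 Jan 2000; 2440567 is −10978 days from there.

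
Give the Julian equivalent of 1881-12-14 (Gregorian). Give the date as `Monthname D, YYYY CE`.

The Julian–Gregorian offset here is 12 days (Julian trailing).
14 December 1881 Gregorian − 12 days → 2 December 1881 Julian.

December 2, 1881 CE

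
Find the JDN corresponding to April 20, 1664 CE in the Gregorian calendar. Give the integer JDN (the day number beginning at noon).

JDN 2400001 is 17 November 1858 CE (Gregorian), MJD 0; the target day is −71067 days from there, so JDN = 2328934.

2328934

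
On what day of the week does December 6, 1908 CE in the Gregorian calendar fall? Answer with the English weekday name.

2418282 ≡ 6 (mod 7); counting from Monday = 0 gives Sunday.

Sunday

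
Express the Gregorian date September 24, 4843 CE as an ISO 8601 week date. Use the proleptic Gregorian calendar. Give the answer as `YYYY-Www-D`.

4843-W39-4

The weekday is Thursday (ISO weekday 4).
That Thursday belongs to ISO week 39 of ISO year 4843.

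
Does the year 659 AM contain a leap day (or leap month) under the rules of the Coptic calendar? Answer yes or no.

yes

659 mod 4 = 3; in the Coptic calendar a year is leap when year mod 4 = 3, so it is a leap year.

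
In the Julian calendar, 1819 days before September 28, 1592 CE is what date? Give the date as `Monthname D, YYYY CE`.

October 6, 1587 CE

Counting 1819 days back from JDN 2302807 reaches JDN 2300988, which is October 6, 1587 CE.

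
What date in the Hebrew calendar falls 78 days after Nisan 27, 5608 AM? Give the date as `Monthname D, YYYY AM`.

The starting date is JDN 2396148; 2396148 + 78 = 2396226.
JDN 2396226 corresponds to Tammuz 16, 5608 AM.

Tammuz 16, 5608 AM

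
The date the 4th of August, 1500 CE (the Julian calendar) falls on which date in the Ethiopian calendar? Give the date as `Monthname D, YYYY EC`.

Both dates share Julian Day Number 2269149; in the Ethiopian calendar that is 11 Nehase 1492 EC.

Nehase 11, 1492 EC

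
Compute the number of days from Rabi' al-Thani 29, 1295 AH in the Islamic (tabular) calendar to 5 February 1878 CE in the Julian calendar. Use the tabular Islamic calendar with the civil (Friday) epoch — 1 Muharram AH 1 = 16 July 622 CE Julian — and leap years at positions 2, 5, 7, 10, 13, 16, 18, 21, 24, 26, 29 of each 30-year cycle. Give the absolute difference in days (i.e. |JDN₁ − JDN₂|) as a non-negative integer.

74

JDN of the first date = 2407107.
JDN of the second date = 2407033.
|2407033 − 2407107| = 74.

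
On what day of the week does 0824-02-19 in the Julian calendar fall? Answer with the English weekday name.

Friday

This is JDN 2022073 (23 February 824 Gregorian).
JDN 2022073 mod 7 = 4, and JDN 0 was a Monday, so this is a Friday.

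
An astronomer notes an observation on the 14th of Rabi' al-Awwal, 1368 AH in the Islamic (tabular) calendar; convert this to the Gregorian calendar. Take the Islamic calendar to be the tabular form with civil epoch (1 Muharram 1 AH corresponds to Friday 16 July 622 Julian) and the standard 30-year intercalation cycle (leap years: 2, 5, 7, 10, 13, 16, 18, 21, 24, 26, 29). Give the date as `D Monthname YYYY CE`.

14 January 1949 CE

Julian Day Number of the source date = 2432931.
Converting JDN 2432931 to the Gregorian calendar gives 14 January 1949 CE.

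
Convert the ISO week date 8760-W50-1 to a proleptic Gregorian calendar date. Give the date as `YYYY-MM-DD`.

8760-12-12

ISO week 1 of 8760 is the week containing the first Thursday of 8760.
Week 50, day 1 (Monday) lands on 8760-12-12.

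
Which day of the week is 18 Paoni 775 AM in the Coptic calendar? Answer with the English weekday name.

Saturday

This is JDN 2108020 (18 June 1059 Gregorian).
JDN 2108020 mod 7 = 5, and JDN 0 was a Monday, so this is a Saturday.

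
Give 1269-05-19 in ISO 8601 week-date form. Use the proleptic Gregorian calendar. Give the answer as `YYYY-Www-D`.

1269-W20-7

The weekday is Sunday (ISO weekday 7).
That Sunday belongs to ISO week 20 of ISO year 1269.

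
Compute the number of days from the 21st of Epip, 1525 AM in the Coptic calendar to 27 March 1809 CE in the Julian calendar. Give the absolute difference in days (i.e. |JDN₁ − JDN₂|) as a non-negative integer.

110

JDN of the first date = 2381991.
JDN of the second date = 2381881.
|2381881 − 2381991| = 110.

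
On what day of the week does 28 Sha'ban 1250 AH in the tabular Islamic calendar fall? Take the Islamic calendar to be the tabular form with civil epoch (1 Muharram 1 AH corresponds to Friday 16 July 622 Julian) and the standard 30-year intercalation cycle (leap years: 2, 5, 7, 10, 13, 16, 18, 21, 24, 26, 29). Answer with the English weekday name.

Tuesday

Equivalently 30 December 1834 Gregorian, JDN 2391278.
JDN 2391278 mod 7 = 1, and JDN 0 was a Monday, so this is a Tuesday.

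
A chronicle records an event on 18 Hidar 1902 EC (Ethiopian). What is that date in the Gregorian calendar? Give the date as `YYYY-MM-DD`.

1909-11-27

Both dates share Julian Day Number 2418638; in the Gregorian calendar that is 27 November 1909 CE.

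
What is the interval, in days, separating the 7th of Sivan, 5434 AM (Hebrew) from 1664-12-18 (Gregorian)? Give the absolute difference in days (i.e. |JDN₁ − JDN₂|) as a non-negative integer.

First date → JDN 2332638; second date → JDN 2329176.
The interval is |2332638 − 2329176| = 3462 days.

3462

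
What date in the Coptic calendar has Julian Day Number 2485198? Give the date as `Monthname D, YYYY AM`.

Meshir 12, 1808 AM

The Gregorian equivalent of JDN 2485198 is 20 February 2092.
In the Coptic calendar that day is Meshir 12, 1808 AM.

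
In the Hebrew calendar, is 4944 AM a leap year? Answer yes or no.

no

Hebrew year 4944 is year 4 of its 19-year Metonic cycle; leap years are at positions 3, 6, 8, 11, 14, 17, 19, so it is a common year (12 months).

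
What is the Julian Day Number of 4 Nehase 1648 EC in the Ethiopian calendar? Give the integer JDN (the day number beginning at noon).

2326121

Equivalently 7 August 1656 (Gregorian).
JDN 2299161 is 15 October 1582 CE (Gregorian); the target day is +26960 days from there, so JDN = 2326121.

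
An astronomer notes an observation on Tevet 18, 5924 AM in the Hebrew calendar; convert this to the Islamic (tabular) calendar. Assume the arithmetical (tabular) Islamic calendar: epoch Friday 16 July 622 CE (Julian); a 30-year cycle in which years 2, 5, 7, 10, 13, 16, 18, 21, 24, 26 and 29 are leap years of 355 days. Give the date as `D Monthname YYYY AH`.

Julian Day Number of the source date = 2511457.
Converting JDN 2511457 to the tabular Islamic calendar gives 18 Shawwal 1589 AH.

18 Shawwal 1589 AH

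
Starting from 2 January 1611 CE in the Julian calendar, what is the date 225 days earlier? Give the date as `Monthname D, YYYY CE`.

Counting 225 days back from JDN 2309477 reaches JDN 2309252, which is May 22, 1610 CE.

May 22, 1610 CE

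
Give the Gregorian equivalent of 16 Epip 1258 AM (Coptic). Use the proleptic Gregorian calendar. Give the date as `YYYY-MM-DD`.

Julian Day Number of the source date = 2284464.
Converting JDN 2284464 to the Gregorian calendar gives 20 July 1542 CE.

1542-07-20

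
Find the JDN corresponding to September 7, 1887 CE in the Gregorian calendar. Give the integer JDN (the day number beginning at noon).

JDN 2451545 is 1 January 2000 CE (Gregorian); the target day is −41023 days from there, so JDN = 2410522.

2410522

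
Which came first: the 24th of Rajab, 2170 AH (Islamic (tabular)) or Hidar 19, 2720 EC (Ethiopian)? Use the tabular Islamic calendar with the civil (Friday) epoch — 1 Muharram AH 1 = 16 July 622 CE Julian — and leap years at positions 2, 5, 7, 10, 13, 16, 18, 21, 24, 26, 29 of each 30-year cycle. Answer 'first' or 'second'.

first

The two dates have Julian Day Numbers 2717261 and 2717414 respectively.
Since 2717261 < 2717414, the first date comes first.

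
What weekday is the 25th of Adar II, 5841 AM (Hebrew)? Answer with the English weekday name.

This is JDN 2481225 (5 April 2081 Gregorian).
2481225 ≡ 5 (mod 7); counting from Monday = 0 gives Saturday.

Saturday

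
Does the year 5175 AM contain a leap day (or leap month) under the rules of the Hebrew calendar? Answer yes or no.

no

Hebrew year 5175 is year 7 of its 19-year Metonic cycle; leap years are at positions 3, 6, 8, 11, 14, 17, 19, so it is a common year (12 months).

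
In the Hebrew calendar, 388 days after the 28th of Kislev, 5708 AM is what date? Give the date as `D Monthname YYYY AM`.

Counting 388 days forward from JDN 2432531 reaches JDN 2432919, which is 1 Tevet 5709 AM.

1 Tevet 5709 AM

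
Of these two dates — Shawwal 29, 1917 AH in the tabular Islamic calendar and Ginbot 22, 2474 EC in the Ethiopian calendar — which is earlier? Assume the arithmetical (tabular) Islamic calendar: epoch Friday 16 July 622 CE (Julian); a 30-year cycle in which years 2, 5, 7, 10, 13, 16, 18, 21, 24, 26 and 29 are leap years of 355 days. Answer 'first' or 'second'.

The two dates have Julian Day Numbers 2627701 and 2627745 respectively.
Since 2627701 < 2627745, the first date comes first.

first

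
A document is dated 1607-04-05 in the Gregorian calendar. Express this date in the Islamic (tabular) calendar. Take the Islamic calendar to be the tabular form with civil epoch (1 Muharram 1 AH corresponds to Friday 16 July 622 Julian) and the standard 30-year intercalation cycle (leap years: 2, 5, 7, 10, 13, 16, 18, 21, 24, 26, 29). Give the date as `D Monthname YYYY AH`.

7 Dhu al-Hijjah 1015 AH

Both dates share Julian Day Number 2308099; in the tabular Islamic calendar that is 7 Dhu al-Hijjah 1015 AH.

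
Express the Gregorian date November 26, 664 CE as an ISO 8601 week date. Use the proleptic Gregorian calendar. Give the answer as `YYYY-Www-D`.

The weekday is Saturday (ISO weekday 6).
That Saturday belongs to ISO week 47 of ISO year 664.

0664-W47-6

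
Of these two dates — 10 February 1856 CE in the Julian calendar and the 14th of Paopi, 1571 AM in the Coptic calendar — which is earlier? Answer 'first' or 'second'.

Converting both to JDN: 2399002 vs 2398515; the smaller is the second.

second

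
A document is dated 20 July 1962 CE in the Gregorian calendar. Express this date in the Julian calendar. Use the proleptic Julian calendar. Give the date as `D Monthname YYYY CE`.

For dates in this range the Gregorian date is 13 days ahead of the Julian.
20 July 1962 Gregorian − 13 days → 7 July 1962 Julian.

7 July 1962 CE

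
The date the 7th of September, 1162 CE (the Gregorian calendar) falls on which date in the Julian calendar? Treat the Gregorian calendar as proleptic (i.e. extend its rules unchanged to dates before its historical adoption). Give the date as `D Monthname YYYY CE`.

31 August 1162 CE

For dates in this range the Gregorian date is 7 days ahead of the Julian.
7 September 1162 Gregorian − 7 days → 31 August 1162 Julian.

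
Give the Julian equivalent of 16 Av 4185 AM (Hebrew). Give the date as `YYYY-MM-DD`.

0425-07-18

Julian Day Number of the source date = 1876488.
Converting JDN 1876488 to the Julian calendar gives 18 July 425 CE.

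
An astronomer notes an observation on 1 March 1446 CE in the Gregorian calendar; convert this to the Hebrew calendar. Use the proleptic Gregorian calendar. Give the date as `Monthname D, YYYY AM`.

Julian Day Number of the source date = 2249260.
Converting JDN 2249260 to the Hebrew calendar gives 23 Adar I 5206 AM.

Adar I 23, 5206 AM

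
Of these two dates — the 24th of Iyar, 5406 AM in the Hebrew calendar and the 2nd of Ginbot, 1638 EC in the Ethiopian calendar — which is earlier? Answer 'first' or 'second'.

Converting both to JDN: 2322378 vs 2322376; the smaller is the second.

second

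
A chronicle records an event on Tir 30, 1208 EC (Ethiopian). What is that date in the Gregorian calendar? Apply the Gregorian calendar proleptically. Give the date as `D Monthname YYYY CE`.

Both dates share Julian Day Number 2165227; in the Gregorian calendar that is 2 February 1216 CE.

2 February 1216 CE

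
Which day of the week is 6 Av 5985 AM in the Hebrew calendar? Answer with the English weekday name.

This is JDN 2533946 (10 August 2225 Gregorian).
2533946 ≡ 2 (mod 7); counting from Monday = 0 gives Wednesday.

Wednesday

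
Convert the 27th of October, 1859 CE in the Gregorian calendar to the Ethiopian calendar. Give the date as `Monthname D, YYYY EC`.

Tikimt 17, 1852 EC

Julian Day Number of the source date = 2400345.
Converting JDN 2400345 to the Ethiopian calendar gives 17 Tikimt 1852 EC.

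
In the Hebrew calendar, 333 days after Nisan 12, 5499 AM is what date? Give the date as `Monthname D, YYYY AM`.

The starting date is JDN 2356326; 2356326 + 333 = 2356659.
JDN 2356659 corresponds to Adar 19, 5500 AM.

Adar 19, 5500 AM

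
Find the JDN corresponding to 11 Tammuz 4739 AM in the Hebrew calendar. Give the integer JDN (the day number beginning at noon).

2078827

In the proleptic Gregorian calendar the same day is 14 July 979.
JDN 2400001 is 17 November 1858 CE (Gregorian), MJD 0; the target day is −321174 days from there, so JDN = 2078827.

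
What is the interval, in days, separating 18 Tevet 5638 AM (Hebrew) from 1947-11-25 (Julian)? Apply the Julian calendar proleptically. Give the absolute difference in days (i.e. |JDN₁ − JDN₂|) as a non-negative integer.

25550

First date → JDN 2406978; second date → JDN 2432528.
The interval is |2406978 − 2432528| = 25550 days.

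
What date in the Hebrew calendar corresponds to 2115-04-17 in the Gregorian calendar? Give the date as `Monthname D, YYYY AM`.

Nisan 23, 5875 AM

Julian Day Number of the source date = 2493654.
Converting JDN 2493654 to the Hebrew calendar gives 23 Nisan 5875 AM.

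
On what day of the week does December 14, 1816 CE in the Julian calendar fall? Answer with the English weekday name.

Thursday

In the Gregorian calendar this is 26 December 1816 (JDN 2384700).
2384700 ≡ 3 (mod 7); counting from Monday = 0 gives Thursday.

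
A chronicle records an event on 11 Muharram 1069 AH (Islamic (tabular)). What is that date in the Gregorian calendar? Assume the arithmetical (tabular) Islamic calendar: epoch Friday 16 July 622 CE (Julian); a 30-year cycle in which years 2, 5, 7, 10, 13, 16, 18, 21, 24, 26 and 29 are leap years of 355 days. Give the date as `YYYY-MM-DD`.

1658-10-09

Julian Day Number of the source date = 2326914.
Converting JDN 2326914 to the Gregorian calendar gives 9 October 1658 CE.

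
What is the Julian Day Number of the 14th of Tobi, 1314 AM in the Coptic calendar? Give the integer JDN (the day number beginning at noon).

2304736

Equivalently 19 January 1598 (Gregorian).
JDN 2451545 is 1 January 2000 CE (Gregorian); the target day is −146809 days from there, so JDN = 2304736.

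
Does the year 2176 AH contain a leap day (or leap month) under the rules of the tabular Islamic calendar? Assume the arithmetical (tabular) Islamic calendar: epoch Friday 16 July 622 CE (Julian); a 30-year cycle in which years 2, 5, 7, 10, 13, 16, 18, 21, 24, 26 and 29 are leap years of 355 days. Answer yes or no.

yes

Year 2176 AH is year 16 of its 30-year cycle; leap positions are 2, 5, 7, 10, 13, 16, 18, 21, 24, 26, 29, so it is a leap year (355 days).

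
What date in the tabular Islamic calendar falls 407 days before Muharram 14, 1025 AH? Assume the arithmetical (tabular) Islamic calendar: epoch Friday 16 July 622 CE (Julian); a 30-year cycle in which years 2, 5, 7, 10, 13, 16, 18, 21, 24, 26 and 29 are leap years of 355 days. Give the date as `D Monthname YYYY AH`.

20 Dhu al-Qa'dah 1023 AH

The starting date is JDN 2311324; 2311324 − 407 = 2310917.
JDN 2310917 corresponds to 20 Dhu al-Qa'dah 1023 AH.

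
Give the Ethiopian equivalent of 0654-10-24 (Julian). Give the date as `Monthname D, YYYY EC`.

Tikimt 27, 647 EC

Julian Day Number of the source date = 1960228.
Converting JDN 1960228 to the Ethiopian calendar gives 27 Tikimt 647 EC.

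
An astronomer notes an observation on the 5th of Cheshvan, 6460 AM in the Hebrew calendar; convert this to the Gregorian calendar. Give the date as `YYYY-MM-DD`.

Both dates share Julian Day Number 2707144; in the Gregorian calendar that is 22 October 2699 CE.

2699-10-22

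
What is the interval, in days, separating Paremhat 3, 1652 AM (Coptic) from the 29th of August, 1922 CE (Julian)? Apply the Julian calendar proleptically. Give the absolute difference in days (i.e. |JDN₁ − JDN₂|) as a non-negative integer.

First date → JDN 2428240; second date → JDN 2423309.
The interval is |2428240 − 2423309| = 4931 days.

4931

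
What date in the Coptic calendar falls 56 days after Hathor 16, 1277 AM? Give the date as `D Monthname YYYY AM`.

The starting date is JDN 2291164; 2291164 + 56 = 2291220.
JDN 2291220 corresponds to 12 Tobi 1277 AM.

12 Tobi 1277 AM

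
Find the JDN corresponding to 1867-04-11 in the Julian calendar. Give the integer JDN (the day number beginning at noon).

Equivalently 23 April 1867 (Gregorian).
JDN 2299161 is 15 October 1582 CE (Gregorian); the target day is +103919 days from there, so JDN = 2403080.

2403080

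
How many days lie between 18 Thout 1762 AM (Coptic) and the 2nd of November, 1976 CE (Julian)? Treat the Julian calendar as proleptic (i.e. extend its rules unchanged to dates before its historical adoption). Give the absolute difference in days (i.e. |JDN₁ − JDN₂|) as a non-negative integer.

JDN of the first date = 2468252.
JDN of the second date = 2443098.
|2443098 − 2468252| = 25154.

25154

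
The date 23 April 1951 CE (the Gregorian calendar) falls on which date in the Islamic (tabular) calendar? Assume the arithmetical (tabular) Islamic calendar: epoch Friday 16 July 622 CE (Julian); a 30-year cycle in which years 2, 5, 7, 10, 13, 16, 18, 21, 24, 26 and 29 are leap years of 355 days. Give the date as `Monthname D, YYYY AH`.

Both dates share Julian Day Number 2433760; in the tabular Islamic calendar that is 16 Rajab 1370 AH.

Rajab 16, 1370 AH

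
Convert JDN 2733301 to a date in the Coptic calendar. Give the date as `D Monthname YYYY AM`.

21 Pashons 2487 AM

JDN 2733301 is 4 June 2771 in the Gregorian calendar.
In the Coptic calendar that day is 21 Pashons 2487 AM.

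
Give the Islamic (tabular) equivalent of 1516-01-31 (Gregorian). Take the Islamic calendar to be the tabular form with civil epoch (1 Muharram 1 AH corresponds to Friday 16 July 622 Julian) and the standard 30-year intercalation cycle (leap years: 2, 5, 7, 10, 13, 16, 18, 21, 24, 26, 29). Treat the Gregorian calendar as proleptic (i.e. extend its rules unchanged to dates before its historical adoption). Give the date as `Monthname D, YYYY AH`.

Both dates share Julian Day Number 2274797; in the tabular Islamic calendar that is 16 Dhu al-Hijjah 921 AH.

Dhu al-Hijjah 16, 921 AH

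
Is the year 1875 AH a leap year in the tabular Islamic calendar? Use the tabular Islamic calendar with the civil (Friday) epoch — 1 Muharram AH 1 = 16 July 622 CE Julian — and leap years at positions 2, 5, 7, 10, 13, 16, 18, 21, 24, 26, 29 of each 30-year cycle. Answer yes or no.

Year 1875 AH is year 15 of its 30-year cycle; leap positions are 2, 5, 7, 10, 13, 16, 18, 21, 24, 26, 29, so it is a common year (354 days).

no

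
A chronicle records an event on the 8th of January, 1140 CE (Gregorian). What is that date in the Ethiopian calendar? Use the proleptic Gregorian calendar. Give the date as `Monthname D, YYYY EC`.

Julian Day Number of the source date = 2137443.
Converting JDN 2137443 to the Ethiopian calendar gives 5 Tir 1132 EC.

Tir 5, 1132 EC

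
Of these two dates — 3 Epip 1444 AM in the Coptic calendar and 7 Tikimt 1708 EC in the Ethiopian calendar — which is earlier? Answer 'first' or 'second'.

Converting both to JDN: 2352388 vs 2347739; the smaller is the second.

second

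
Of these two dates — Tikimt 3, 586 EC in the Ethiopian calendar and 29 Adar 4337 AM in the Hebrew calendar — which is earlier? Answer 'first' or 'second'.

second

First date → JDN 1937924; second date → JDN 1931871.
JDN 1931871 < JDN 1937924, so the second date is earlier.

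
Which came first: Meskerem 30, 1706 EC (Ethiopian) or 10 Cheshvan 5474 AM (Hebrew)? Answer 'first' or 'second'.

first

Converting both to JDN: 2347001 vs 2347023; the smaller is the first.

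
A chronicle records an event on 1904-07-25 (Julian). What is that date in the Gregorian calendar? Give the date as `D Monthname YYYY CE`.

7 August 1904 CE

For dates in this range the Gregorian date is 13 days ahead of the Julian.
25 July 1904 Julian + 13 days → 7 August 1904 Gregorian.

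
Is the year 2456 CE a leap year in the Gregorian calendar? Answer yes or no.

2456 is divisible by 4 and not by 100, so it is a leap year.

yes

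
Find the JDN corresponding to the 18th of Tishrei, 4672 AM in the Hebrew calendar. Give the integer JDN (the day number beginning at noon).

2054056

In the proleptic Gregorian calendar the same day is 18 September 911.
JDN 2451545 is 1 January 2000 CE (Gregorian); the target day is −397489 days from there, so JDN = 2054056.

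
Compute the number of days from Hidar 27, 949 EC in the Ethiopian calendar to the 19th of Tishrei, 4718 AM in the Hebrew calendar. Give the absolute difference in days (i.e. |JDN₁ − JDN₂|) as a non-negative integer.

297

JDN of the first date = 2070564.
JDN of the second date = 2070861.
|2070861 − 2070564| = 297.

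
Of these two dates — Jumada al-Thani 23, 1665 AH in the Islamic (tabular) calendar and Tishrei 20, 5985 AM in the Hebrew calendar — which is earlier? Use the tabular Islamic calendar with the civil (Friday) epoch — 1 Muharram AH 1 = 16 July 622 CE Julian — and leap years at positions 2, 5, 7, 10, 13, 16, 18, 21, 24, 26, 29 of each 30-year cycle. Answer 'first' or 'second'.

The two dates have Julian Day Numbers 2538276 and 2533635 respectively.
Since 2533635 < 2538276, the second date comes first.

second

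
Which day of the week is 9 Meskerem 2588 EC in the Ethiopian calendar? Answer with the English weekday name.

In the Gregorian calendar this is 24 September 2595 (JDN 2669131).
2669131 ≡ 3 (mod 7); counting from Monday = 0 gives Thursday.

Thursday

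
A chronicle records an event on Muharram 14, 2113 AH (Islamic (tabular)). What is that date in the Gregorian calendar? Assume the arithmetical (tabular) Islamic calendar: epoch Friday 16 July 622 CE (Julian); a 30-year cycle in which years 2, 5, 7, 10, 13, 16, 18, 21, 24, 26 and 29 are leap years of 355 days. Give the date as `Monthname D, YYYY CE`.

Both dates share Julian Day Number 2696875; in the Gregorian calendar that is 10 September 2671 CE.

September 10, 2671 CE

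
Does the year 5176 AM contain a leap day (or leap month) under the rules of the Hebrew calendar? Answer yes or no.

Hebrew year 5176 is year 8 of its 19-year Metonic cycle; leap years are at positions 3, 6, 8, 11, 14, 17, 19, so it is a leap year (13 months).

yes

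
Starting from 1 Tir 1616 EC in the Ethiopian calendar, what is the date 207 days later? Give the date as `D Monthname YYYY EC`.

28 Hamle 1616 EC

Counting 207 days forward from JDN 2314220 reaches JDN 2314427, which is 28 Hamle 1616 EC.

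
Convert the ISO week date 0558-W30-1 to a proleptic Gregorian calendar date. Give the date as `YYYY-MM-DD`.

0558-07-24

ISO week 1 of 558 is the week containing the first Thursday of 558.
Week 30, day 1 (Monday) lands on 0558-07-24.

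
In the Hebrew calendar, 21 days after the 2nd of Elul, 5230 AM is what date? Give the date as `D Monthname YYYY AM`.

23 Elul 5230 AM

Counting 21 days forward from JDN 2258186 reaches JDN 2258207, which is 23 Elul 5230 AM.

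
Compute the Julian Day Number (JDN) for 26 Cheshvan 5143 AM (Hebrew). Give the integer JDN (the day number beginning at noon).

Equivalently 11 November 1382 (proleptic Gregorian).
JDN 2400001 is 17 November 1858 CE (Gregorian), MJD 0; the target day is −173861 days from there, so JDN = 2226140.

2226140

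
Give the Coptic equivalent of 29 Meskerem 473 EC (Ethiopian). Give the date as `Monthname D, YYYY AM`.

Julian Day Number of the source date = 1896647.
Converting JDN 1896647 to the Coptic calendar gives 29 Thout 197 AM.

Thout 29, 197 AM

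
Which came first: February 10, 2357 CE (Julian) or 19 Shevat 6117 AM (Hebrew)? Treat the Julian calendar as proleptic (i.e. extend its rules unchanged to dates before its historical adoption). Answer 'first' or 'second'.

First date → JDN 2581993; second date → JDN 2581977.
JDN 2581977 < JDN 2581993, so the second date is earlier.

second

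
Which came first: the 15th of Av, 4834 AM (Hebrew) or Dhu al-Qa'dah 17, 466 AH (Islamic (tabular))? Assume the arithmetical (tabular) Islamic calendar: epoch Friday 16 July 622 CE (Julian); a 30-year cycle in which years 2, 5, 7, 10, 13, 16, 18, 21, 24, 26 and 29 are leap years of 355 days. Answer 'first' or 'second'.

The two dates have Julian Day Numbers 2113559 and 2113531 respectively.
Since 2113531 < 2113559, the second date comes first.

second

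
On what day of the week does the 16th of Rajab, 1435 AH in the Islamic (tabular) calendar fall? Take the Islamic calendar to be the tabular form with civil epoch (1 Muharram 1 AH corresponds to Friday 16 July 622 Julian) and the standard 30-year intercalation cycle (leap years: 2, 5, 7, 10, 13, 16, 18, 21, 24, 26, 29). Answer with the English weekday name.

Equivalently 16 May 2014 Gregorian, JDN 2456794.
Since JDN mod 7 = 4 (0 = Monday), the day is Friday.

Friday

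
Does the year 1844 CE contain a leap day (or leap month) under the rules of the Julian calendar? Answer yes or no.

1844 mod 4 = 0, so it is a leap year in the Julian calendar.

yes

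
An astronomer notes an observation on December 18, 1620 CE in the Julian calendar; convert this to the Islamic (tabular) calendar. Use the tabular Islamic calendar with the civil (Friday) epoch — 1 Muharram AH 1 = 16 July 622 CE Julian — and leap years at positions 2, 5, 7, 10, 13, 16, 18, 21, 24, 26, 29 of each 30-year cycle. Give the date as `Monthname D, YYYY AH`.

The source date corresponds to 28 December 1620 in the Gregorian calendar (JDN 2313115).
That day falls on 3 Safar 1030 AH in the tabular Islamic calendar.

Safar 3, 1030 AH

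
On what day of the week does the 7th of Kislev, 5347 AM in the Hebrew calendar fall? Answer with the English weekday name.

Equivalently 18 November 1586 Gregorian, JDN 2300656.
2300656 ≡ 1 (mod 7); counting from Monday = 0 gives Tuesday.

Tuesday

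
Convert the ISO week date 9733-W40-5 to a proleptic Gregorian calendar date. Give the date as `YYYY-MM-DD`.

9733-10-02

ISO week 1 of 9733 is the week containing the first Thursday of 9733.
Week 40, day 5 (Friday) lands on 9733-10-02.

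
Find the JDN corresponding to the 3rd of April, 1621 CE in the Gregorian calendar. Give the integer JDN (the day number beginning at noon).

2313211

JDN 2299161 is 15 October 1582 CE (Gregorian); the target day is +14050 days from there, so JDN = 2313211.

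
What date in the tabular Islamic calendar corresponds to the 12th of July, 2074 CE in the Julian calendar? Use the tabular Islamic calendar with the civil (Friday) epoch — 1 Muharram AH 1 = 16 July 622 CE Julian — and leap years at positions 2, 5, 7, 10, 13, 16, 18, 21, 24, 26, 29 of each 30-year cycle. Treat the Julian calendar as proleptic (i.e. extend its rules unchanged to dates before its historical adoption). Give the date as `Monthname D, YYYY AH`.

The source date corresponds to 25 July 2074 in the Gregorian calendar (JDN 2478779).
That day falls on 30 Rajab 1497 AH in the tabular Islamic calendar.

Rajab 30, 1497 AH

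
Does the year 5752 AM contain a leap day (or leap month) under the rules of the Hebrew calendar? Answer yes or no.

Hebrew year 5752 is year 14 of its 19-year Metonic cycle; leap years are at positions 3, 6, 8, 11, 14, 17, 19, so it is a leap year (13 months).

yes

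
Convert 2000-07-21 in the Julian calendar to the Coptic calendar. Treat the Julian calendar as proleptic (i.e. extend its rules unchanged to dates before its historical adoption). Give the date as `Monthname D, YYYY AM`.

Epip 27, 1716 AM

Julian Day Number of the source date = 2451760.
Converting JDN 2451760 to the Coptic calendar gives 27 Epip 1716 AM.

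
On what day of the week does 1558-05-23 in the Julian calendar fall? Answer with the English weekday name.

Monday

This is JDN 2290260 (2 June 1558 Gregorian).
JDN 2290260 mod 7 = 0, and JDN 0 was a Monday, so this is a Monday.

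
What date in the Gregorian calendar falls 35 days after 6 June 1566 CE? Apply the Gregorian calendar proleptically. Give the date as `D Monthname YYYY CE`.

11 July 1566 CE

JDN of 6 June 1566 CE = 2293186.
2293186 + 35 = 2293221.
JDN 2293221 in the Gregorian calendar is 11 July 1566 CE.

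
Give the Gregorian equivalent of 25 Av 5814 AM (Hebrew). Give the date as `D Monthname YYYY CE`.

Both dates share Julian Day Number 2471509; in the Gregorian calendar that is 29 August 2054 CE.

29 August 2054 CE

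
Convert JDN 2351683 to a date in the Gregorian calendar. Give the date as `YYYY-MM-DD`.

JDN 2451545 is 1 Jan 2000; 2351683 is −99862 days from there.

1726-08-03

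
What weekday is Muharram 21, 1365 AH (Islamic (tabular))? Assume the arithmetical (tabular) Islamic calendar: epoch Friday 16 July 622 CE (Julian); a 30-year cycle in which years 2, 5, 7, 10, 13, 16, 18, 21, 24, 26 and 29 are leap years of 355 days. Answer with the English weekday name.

Wednesday

This is JDN 2431816 (26 December 1945 Gregorian).
Since JDN mod 7 = 2 (0 = Monday), the day is Wednesday.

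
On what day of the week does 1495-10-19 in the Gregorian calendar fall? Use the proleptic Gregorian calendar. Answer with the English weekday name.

Saturday

2267389 ≡ 5 (mod 7); counting from Monday = 0 gives Saturday.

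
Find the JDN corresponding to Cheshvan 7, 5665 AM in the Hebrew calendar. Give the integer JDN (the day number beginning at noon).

2416770

In the Gregorian calendar the same day is 16 October 1904.
JDN 2400001 is 17 November 1858 CE (Gregorian), MJD 0; the target day is +16769 days from there, so JDN = 2416770.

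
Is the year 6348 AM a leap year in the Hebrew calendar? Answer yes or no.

no

Hebrew year 6348 is year 2 of its 19-year Metonic cycle; leap years are at positions 3, 6, 8, 11, 14, 17, 19, so it is a common year (12 months).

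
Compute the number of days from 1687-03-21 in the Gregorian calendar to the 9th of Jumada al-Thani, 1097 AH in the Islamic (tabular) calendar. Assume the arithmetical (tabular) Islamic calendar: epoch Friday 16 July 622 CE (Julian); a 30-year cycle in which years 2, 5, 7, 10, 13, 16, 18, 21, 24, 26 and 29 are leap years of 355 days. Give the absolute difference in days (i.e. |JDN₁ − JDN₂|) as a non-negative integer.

322

First date → JDN 2337304; second date → JDN 2336982.
The interval is |2337304 − 2336982| = 322 days.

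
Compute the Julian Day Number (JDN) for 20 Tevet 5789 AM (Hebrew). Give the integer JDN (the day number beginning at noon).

2462144

In the Gregorian calendar the same day is 7 January 2029.
JDN 2400001 is 17 November 1858 CE (Gregorian), MJD 0; the target day is +62143 days from there, so JDN = 2462144.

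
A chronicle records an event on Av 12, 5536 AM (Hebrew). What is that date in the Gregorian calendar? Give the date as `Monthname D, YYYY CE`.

Julian Day Number of the source date = 2369940.
Converting JDN 2369940 to the Gregorian calendar gives 28 July 1776 CE.

July 28, 1776 CE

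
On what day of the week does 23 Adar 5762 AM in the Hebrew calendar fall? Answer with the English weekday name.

Equivalently 7 March 2002 Gregorian, JDN 2452341.
2452341 ≡ 3 (mod 7); counting from Monday = 0 gives Thursday.

Thursday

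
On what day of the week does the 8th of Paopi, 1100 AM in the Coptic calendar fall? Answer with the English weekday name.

This is JDN 2226477 (14 October 1383 Gregorian).
Since JDN mod 7 = 1 (0 = Monday), the day is Tuesday.

Tuesday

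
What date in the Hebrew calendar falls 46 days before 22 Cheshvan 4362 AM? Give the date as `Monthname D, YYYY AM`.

The starting date is JDN 1940871; 1940871 − 46 = 1940825.
JDN 1940825 corresponds to Tishrei 6, 4362 AM.

Tishrei 6, 4362 AM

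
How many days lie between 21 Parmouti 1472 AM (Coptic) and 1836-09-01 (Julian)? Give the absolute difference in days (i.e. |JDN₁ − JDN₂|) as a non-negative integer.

JDN of the first date = 2362543.
JDN of the second date = 2391901.
|2391901 − 2362543| = 29358.

29358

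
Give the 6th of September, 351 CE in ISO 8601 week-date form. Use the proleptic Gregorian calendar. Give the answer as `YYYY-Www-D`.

0351-W36-4

The weekday is Thursday (ISO weekday 4).
That Thursday belongs to ISO week 36 of ISO year 351.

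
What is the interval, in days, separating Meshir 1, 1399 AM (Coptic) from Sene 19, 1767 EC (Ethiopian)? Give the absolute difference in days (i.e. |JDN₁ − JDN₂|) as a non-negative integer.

33741

JDN of the first date = 2335799.
JDN of the second date = 2369540.
|2369540 − 2335799| = 33741.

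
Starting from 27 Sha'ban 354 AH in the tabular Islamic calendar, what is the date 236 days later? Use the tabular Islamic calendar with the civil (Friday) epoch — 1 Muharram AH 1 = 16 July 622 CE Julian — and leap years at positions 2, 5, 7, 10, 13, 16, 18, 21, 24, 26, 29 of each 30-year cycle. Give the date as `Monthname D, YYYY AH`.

Counting 236 days forward from JDN 2073764 reaches JDN 2074000, which is Rabi' al-Thani 26, 355 AH.

Rabi' al-Thani 26, 355 AH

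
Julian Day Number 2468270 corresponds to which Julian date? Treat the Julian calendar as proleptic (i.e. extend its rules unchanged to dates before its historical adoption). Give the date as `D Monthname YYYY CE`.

The Gregorian equivalent of JDN 2468270 is 16 October 2045.
In the Julian calendar that day is 3 October 2045 CE.

3 October 2045 CE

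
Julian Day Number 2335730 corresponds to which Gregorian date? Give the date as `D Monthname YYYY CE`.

28 November 1682 CE

Counting from JDN 2299161 = 15 Oct 1582 gives an offset of 36569 days.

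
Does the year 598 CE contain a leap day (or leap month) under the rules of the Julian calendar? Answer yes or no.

no

598 mod 4 = 2, so it is a common year in the Julian calendar.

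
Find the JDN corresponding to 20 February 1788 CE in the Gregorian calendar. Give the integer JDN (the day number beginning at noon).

JDN 2299161 is 15 October 1582 CE (Gregorian); the target day is +75003 days from there, so JDN = 2374164.

2374164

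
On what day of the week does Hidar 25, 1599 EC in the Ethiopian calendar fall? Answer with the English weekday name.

Friday

In the Gregorian calendar this is 1 December 1606 (JDN 2307974).
JDN 2307974 mod 7 = 4, and JDN 0 was a Monday, so this is a Friday.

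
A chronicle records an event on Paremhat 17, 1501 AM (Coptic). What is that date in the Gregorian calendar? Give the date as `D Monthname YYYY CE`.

Julian Day Number of the source date = 2373101.
Converting JDN 2373101 to the Gregorian calendar gives 24 March 1785 CE.

24 March 1785 CE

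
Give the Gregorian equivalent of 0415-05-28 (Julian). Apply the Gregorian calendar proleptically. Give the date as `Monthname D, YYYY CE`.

May 29, 415 CE

The Julian–Gregorian offset here is 1 day (Julian trailing).
28 May 415 Julian + 1 day → 29 May 415 Gregorian.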